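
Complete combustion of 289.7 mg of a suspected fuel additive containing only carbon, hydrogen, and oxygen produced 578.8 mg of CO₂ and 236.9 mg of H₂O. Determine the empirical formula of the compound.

mol C = 0.5788 g CO₂ ÷ 44.009 g/mol = 0.013152 mol
mol H = 2 × 0.2369 g H₂O ÷ 18.015 g/mol = 0.026300 mol
mass O = 0.2897 − (0.15797 + 0.026511) = 0.10522 g → mol O = 0.10522 ÷ 15.999 = 0.0065768 mol
Divide by the smallest (0.0065768 mol): C 2.000, H 3.999, O 1.000

C2H4O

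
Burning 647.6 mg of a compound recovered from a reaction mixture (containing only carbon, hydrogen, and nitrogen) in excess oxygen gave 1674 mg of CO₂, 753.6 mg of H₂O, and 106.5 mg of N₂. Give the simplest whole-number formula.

mol C = 1.674 g CO₂ ÷ 44.009 g/mol = 0.038038 mol
mol H = 2 × 0.7536 g H₂O ÷ 18.015 g/mol = 0.083664 mol
mol N = 2 × 0.1065 g N₂ ÷ 28.014 g/mol = 0.0076033 mol
Divide by the smallest (0.0076033 mol): C 5.003, H 11.004, N 1.000

C5H11N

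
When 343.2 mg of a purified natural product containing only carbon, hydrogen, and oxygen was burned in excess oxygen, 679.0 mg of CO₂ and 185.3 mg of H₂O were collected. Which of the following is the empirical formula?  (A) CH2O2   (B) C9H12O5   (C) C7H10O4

mol C = 0.6790 g CO₂ ÷ 44.009 g/mol = 0.015429 mol
mol H = 2 × 0.1853 g H₂O ÷ 18.015 g/mol = 0.020572 mol
mass O = 0.3432 − (0.18531 + 0.020736) = 0.13715 g → mol O = 0.13715 ÷ 15.999 = 0.0085724 mol
Divide by the smallest (0.0085724 mol): C 1.800, H 2.400, O 1.000
Multiplying each by 5 gives whole numbers: C 9.00, H 12.00, O 5.00

(B) C9H12O5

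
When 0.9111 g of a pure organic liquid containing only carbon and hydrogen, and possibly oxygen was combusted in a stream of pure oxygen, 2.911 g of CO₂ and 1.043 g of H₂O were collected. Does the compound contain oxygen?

mol C = 2.911 g CO₂ ÷ 44.009 g/mol = 0.066146 mol
mol H = 2 × 1.043 g H₂O ÷ 18.015 g/mol = 0.11579 mol
C and H together account for 0.91119 g — essentially the entire 0.9111 g sample — so the compound contains no oxygen.

no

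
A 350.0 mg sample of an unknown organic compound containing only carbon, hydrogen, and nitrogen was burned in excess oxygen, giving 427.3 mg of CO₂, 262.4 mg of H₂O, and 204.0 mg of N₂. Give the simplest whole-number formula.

C2H6N3

mol C = 0.4273 g CO₂ ÷ 44.009 g/mol = 0.0097094 mol
mol H = 2 × 0.2624 g H₂O ÷ 18.015 g/mol = 0.029131 mol
mol N = 2 × 0.2040 g N₂ ÷ 28.014 g/mol = 0.014564 mol
Divide by the smallest (0.0097094 mol): C 1.000, H 3.000, N 1.500
Multiplying each by 2 gives whole numbers: C 2.00, H 6.00, N 3.00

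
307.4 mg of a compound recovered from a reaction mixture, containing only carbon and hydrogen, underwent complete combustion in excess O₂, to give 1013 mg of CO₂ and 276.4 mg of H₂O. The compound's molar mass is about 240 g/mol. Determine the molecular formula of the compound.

C18H24

mol C = 1.013 g CO₂ ÷ 44.009 g/mol = 0.023018 mol
mol H = 2 × 0.2764 g H₂O ÷ 18.015 g/mol = 0.030686 mol
Divide by the smallest (0.023018 mol): C 1.000, H 1.333
Multiplying each by 3 gives whole numbers: C 3.00, H 4.00
Empirical formula: C3H4
Empirical-formula mass = 40.06 g/mol; 240 ÷ 40.06 ≈ 6, so the molecular formula is C18H24.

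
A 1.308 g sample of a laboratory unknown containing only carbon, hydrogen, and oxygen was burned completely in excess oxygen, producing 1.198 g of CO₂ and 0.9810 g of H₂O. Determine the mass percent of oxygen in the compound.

mol C = 1.198 g CO₂ ÷ 44.009 g/mol = 0.027222 mol
mol H = 2 × 0.9810 g H₂O ÷ 18.015 g/mol = 0.10891 mol
mass O = 1.308 − (0.32696 + 0.10978) = 0.87126 g → mol O = 0.87126 ÷ 15.999 = 0.054457 mol
mass % O = 0.87126 g ÷ 1.308 g × 100%

66.61%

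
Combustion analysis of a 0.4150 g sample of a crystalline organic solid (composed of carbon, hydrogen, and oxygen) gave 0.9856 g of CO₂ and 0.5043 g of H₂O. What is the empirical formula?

mol C = 0.9856 g CO₂ ÷ 44.009 g/mol = 0.022395 mol
mol H = 2 × 0.5043 g H₂O ÷ 18.015 g/mol = 0.055987 mol
mass O = 0.4150 − (0.26899 + 0.056435) = 0.089574 g → mol O = 0.089574 ÷ 15.999 = 0.0055987 mol
Divide by the smallest (0.0055987 mol): C 4.000, H 10.000, O 1.000

C4H10O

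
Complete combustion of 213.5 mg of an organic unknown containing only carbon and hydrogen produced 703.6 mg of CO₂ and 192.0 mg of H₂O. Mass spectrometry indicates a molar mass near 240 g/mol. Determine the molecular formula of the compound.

mol C = 0.7036 g CO₂ ÷ 44.009 g/mol = 0.015988 mol
mol H = 2 × 0.1920 g H₂O ÷ 18.015 g/mol = 0.021316 mol
Divide by the smallest (0.015988 mol): C 1.000, H 1.333
Multiplying each by 3 gives whole numbers: C 3.00, H 4.00
Empirical formula: C3H4
Empirical-formula mass = 40.06 g/mol; 240 ÷ 40.06 ≈ 6, so the molecular formula is C18H24.

C18H24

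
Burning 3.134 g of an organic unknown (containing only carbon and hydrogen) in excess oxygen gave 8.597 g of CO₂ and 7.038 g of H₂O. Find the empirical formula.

mol C = 8.597 g CO₂ ÷ 44.009 g/mol = 0.19535 mol
mol H = 2 × 7.038 g H₂O ÷ 18.015 g/mol = 0.78135 mol
Divide by the smallest (0.19535 mol): C 1.000, H 4.000

CH4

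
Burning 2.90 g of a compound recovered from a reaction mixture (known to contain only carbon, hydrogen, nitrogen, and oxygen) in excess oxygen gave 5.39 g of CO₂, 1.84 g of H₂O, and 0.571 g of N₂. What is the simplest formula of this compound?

C3H5NO

mol C = 5.39 g CO₂ ÷ 44.009 g/mol = 0.1225 mol
mol H = 2 × 1.84 g H₂O ÷ 18.015 g/mol = 0.2043 mol
mol N = 2 × 0.571 g N₂ ÷ 28.014 g/mol = 0.04077 mol
mass O = 2.90 − (1.471 + 0.2059 + 0.5710) = 0.6520 g → mol O = 0.6520 ÷ 15.999 = 0.04076 mol
Divide by the smallest (0.04076 mol): C 3.005, H 5.012, N 1.000, O 1.000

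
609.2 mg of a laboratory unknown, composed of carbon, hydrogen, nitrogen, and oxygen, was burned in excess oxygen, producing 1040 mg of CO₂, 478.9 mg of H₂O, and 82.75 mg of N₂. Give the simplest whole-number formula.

C4H9NO2

mol C = 1.040 g CO₂ ÷ 44.009 g/mol = 0.023632 mol
mol H = 2 × 0.4789 g H₂O ÷ 18.015 g/mol = 0.053167 mol
mol N = 2 × 0.08275 g N₂ ÷ 28.014 g/mol = 0.0059078 mol
mass O = 0.6092 − (0.28384 + 0.053592 + 0.082750) = 0.18902 g → mol O = 0.18902 ÷ 15.999 = 0.011814 mol
Divide by the smallest (0.0059078 mol): C 4.000, H 8.999, N 1.000, O 2.000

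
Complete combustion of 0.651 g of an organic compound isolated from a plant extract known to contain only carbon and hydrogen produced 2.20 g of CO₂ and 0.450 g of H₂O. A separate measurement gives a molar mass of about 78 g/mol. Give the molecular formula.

mol C = 2.20 g CO₂ ÷ 44.009 g/mol = 0.04999 mol
mol H = 2 × 0.450 g H₂O ÷ 18.015 g/mol = 0.04996 mol
Divide by the smallest (0.04996 mol): C 1.001, H 1.000
Empirical formula: CH
Empirical-formula mass = 13.02 g/mol; 78 ÷ 13.02 ≈ 6, so the molecular formula is C6H6.

C6H6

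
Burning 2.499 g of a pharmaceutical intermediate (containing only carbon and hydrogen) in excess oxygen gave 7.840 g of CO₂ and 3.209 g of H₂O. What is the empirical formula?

mol C = 7.840 g CO₂ ÷ 44.009 g/mol = 0.17815 mol
mol H = 2 × 3.209 g H₂O ÷ 18.015 g/mol = 0.35626 mol
Divide by the smallest (0.17815 mol): C 1.000, H 2.000

CH2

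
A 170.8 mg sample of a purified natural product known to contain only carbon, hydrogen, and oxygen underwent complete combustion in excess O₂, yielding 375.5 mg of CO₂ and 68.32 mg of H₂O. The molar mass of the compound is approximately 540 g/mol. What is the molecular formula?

C27H24O12

mol C = 0.3755 g CO₂ ÷ 44.009 g/mol = 0.0085323 mol
mol H = 2 × 0.06832 g H₂O ÷ 18.015 g/mol = 0.0075848 mol
mass O = 0.1708 − (0.10248 + 0.0076455) = 0.060673 g → mol O = 0.060673 ÷ 15.999 = 0.0037923 mol
Divide by the smallest (0.0037923 mol): C 2.250, H 2.000, O 1.000
Multiplying each by 4 gives whole numbers: C 9.00, H 8.00, O 4.00
Empirical formula: C9H8O4
Empirical-formula mass = 180.16 g/mol; 540 ÷ 180.16 ≈ 3, so the molecular formula is C27H24O12.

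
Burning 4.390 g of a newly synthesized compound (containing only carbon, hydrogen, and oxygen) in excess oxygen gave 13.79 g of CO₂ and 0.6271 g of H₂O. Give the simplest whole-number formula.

C9H2O

mol C = 13.79 g CO₂ ÷ 44.009 g/mol = 0.31334 mol
mol H = 2 × 0.6271 g H₂O ÷ 18.015 g/mol = 0.069620 mol
mass O = 4.390 − (3.7636 + 0.070177) = 0.55624 g → mol O = 0.55624 ÷ 15.999 = 0.034767 mol
Divide by the smallest (0.034767 mol): C 9.013, H 2.002, O 1.000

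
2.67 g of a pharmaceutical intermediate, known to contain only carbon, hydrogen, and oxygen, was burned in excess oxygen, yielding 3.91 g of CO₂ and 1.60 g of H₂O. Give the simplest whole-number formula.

CH2O

mol C = 3.91 g CO₂ ÷ 44.009 g/mol = 0.08885 mol
mol H = 2 × 1.60 g H₂O ÷ 18.015 g/mol = 0.1776 mol
mass O = 2.67 − (1.067 + 0.1791) = 1.424 g → mol O = 1.424 ÷ 15.999 = 0.08899 mol
Divide by the smallest (0.08885 mol): C 1.000, H 1.999, O 1.002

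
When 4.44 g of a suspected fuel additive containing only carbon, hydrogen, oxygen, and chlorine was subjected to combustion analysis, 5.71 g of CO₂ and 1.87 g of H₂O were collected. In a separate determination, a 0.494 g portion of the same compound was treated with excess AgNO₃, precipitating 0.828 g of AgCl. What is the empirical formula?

mol C = 5.71 g CO₂ ÷ 44.009 g/mol = 0.1297 mol
mol H = 2 × 1.87 g H₂O ÷ 18.015 g/mol = 0.2076 mol
From the AgCl data: mol Cl per gram of compound = (0.828 ÷ 143.318) ÷ 0.494 = 0.01170 mol/g, so in the 4.44 g combustion sample mol Cl = 0.05193 mol
mass O = 4.44 − (1.558 + 0.2093 + 1.841) = 0.8316 g → mol O = 0.8316 ÷ 15.999 = 0.05198 mol
Divide by the smallest (0.05193 mol): C 2.499, H 3.998, Cl 1.000, O 1.001
Multiplying each by 2 gives whole numbers: C 5.00, H 8.00, Cl 2.00, O 2.00

C5H8Cl2O2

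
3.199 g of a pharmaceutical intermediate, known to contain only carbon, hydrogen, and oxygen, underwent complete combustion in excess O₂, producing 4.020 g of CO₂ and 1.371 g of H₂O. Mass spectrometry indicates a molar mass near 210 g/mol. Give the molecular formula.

mol C = 4.020 g CO₂ ÷ 44.009 g/mol = 0.091345 mol
mol H = 2 × 1.371 g H₂O ÷ 18.015 g/mol = 0.15221 mol
mass O = 3.199 − (1.0971 + 0.15342) = 1.9484 g → mol O = 1.9484 ÷ 15.999 = 0.12178 mol
Divide by the smallest (0.091345 mol): C 1.000, H 1.666, O 1.333
Multiplying each by 3 gives whole numbers: C 3.00, H 5.00, O 4.00
Empirical formula: C3H5O4
Empirical-formula mass = 105.07 g/mol; 210 ÷ 105.07 ≈ 2, so the molecular formula is C6H10O8.

C6H10O8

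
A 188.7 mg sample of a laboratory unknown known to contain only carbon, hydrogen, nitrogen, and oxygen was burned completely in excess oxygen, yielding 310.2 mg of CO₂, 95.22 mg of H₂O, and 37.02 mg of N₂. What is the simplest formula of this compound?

mol C = 0.3102 g CO₂ ÷ 44.009 g/mol = 0.0070486 mol
mol H = 2 × 0.09522 g H₂O ÷ 18.015 g/mol = 0.010571 mol
mol N = 2 × 0.03702 g N₂ ÷ 28.014 g/mol = 0.0026430 mol
mass O = 0.1887 − (0.084660 + 0.010656 + 0.037020) = 0.056364 g → mol O = 0.056364 ÷ 15.999 = 0.0035230 mol
Divide by the smallest (0.0026430 mol): C 2.667, H 4.000, N 1.000, O 1.333
Multiplying each by 3 gives whole numbers: C 8.00, H 12.00, N 3.00, O 4.00

C8H12N3O4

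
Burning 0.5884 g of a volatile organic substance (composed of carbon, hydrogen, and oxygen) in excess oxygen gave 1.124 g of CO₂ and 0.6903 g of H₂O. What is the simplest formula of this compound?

mol C = 1.124 g CO₂ ÷ 44.009 g/mol = 0.025540 mol
mol H = 2 × 0.6903 g H₂O ÷ 18.015 g/mol = 0.076636 mol
mass O = 0.5884 − (0.30676 + 0.077249) = 0.20439 g → mol O = 0.20439 ÷ 15.999 = 0.012775 mol
Divide by the smallest (0.012775 mol): C 1.999, H 5.999, O 1.000

C2H6O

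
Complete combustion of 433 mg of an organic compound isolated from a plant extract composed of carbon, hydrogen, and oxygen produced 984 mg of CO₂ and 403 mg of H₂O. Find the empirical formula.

mol C = 0.984 g CO₂ ÷ 44.009 g/mol = 0.02236 mol
mol H = 2 × 0.403 g H₂O ÷ 18.015 g/mol = 0.04474 mol
mass O = 0.433 − (0.2686 + 0.04510) = 0.1193 g → mol O = 0.1193 ÷ 15.999 = 0.007460 mol
Divide by the smallest (0.007460 mol): C 2.997, H 5.998, O 1.000

C3H6O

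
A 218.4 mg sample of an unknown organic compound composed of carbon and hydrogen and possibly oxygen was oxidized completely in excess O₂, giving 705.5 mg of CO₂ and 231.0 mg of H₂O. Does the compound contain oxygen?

mol C = 0.7055 g CO₂ ÷ 44.009 g/mol = 0.016031 mol
mol H = 2 × 0.2310 g H₂O ÷ 18.015 g/mol = 0.025645 mol
C and H together account for 0.21840 g — essentially the entire 0.2184 g sample — so the compound contains no oxygen.

no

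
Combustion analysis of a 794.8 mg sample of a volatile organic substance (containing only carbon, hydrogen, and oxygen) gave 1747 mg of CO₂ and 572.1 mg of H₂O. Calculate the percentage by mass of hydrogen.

8.06%

mol C = 1.747 g CO₂ ÷ 44.009 g/mol = 0.039696 mol
mol H = 2 × 0.5721 g H₂O ÷ 18.015 g/mol = 0.063514 mol
mass O = 0.7948 − (0.47679 + 0.064022) = 0.25398 g → mol O = 0.25398 ÷ 15.999 = 0.015875 mol
mass % H = 0.064022 g ÷ 0.7948 g × 100%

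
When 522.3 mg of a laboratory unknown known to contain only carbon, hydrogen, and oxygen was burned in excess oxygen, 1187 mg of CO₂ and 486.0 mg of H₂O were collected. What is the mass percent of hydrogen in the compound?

mol C = 1.187 g CO₂ ÷ 44.009 g/mol = 0.026972 mol
mol H = 2 × 0.4860 g H₂O ÷ 18.015 g/mol = 0.053955 mol
mass O = 0.5223 − (0.32396 + 0.054387) = 0.14396 g → mol O = 0.14396 ÷ 15.999 = 0.0089978 mol
mass % H = 0.054387 g ÷ 0.5223 g × 100%

10.41%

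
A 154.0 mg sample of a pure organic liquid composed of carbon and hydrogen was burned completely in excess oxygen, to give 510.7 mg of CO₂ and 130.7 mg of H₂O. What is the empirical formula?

mol C = 0.5107 g CO₂ ÷ 44.009 g/mol = 0.011604 mol
mol H = 2 × 0.1307 g H₂O ÷ 18.015 g/mol = 0.014510 mol
Divide by the smallest (0.011604 mol): C 1.000, H 1.250
Multiplying each by 4 gives whole numbers: C 4.00, H 5.00

C4H5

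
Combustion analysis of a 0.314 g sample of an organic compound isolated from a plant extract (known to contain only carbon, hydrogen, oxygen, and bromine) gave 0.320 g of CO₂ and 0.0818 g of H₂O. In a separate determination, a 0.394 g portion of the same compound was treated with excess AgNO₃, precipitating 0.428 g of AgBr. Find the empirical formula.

mol C = 0.320 g CO₂ ÷ 44.009 g/mol = 0.007271 mol
mol H = 2 × 0.0818 g H₂O ÷ 18.015 g/mol = 0.009081 mol
From the AgBr data: mol Br per gram of compound = (0.428 ÷ 187.772) ÷ 0.394 = 0.005785 mol/g, so in the 0.314 g combustion sample mol Br = 0.001817 mol
mass O = 0.314 − (0.08733 + 0.009154 + 0.1451) = 0.07236 g → mol O = 0.07236 ÷ 15.999 = 0.004523 mol
Divide by the smallest (0.001817 mol): C 4.003, H 4.999, Br 1.000, O 2.490
Multiplying each by 2 gives whole numbers: C 8.01, H 10.00, Br 2.00, O 4.98

C8H10Br2O5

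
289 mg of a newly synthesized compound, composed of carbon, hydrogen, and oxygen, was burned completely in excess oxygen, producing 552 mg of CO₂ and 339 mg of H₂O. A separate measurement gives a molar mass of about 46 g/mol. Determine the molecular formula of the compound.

mol C = 0.552 g CO₂ ÷ 44.009 g/mol = 0.01254 mol
mol H = 2 × 0.339 g H₂O ÷ 18.015 g/mol = 0.03764 mol
mass O = 0.289 − (0.1507 + 0.03794) = 0.1004 g → mol O = 0.1004 ÷ 15.999 = 0.006276 mol
Divide by the smallest (0.006276 mol): C 1.999, H 5.997, O 1.000
Empirical formula: C2H6O
Empirical-formula mass = 46.07 g/mol; 46 ÷ 46.07 ≈ 1, so the molecular formula is C2H6O.

C2H6O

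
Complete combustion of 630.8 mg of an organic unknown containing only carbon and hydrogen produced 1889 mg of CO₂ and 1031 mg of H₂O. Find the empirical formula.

mol C = 1.889 g CO₂ ÷ 44.009 g/mol = 0.042923 mol
mol H = 2 × 1.031 g H₂O ÷ 18.015 g/mol = 0.11446 mol
Divide by the smallest (0.042923 mol): C 1.000, H 2.667
Multiplying each by 3 gives whole numbers: C 3.00, H 8.00

C3H8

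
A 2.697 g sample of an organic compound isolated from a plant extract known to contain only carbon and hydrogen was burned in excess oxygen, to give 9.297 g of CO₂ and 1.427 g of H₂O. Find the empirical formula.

mol C = 9.297 g CO₂ ÷ 44.009 g/mol = 0.21125 mol
mol H = 2 × 1.427 g H₂O ÷ 18.015 g/mol = 0.15842 mol
Divide by the smallest (0.15842 mol): C 1.333, H 1.000
Multiplying each by 3 gives whole numbers: C 4.00, H 3.00

C4H3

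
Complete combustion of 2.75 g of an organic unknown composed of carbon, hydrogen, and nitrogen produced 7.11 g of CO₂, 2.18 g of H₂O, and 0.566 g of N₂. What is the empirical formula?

C4H6N

mol C = 7.11 g CO₂ ÷ 44.009 g/mol = 0.1616 mol
mol H = 2 × 2.18 g H₂O ÷ 18.015 g/mol = 0.2420 mol
mol N = 2 × 0.566 g N₂ ÷ 28.014 g/mol = 0.04041 mol
Divide by the smallest (0.04041 mol): C 3.998, H 5.989, N 1.000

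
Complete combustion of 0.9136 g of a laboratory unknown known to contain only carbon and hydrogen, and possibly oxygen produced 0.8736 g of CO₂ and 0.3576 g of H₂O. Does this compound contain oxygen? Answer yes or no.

yes

mol C = 0.8736 g CO₂ ÷ 44.009 g/mol = 0.019850 mol
mol H = 2 × 0.3576 g H₂O ÷ 18.015 g/mol = 0.039700 mol
C and H account for only 0.27844 g of the 0.9136 g sample; the remaining 0.63516 g must be oxygen.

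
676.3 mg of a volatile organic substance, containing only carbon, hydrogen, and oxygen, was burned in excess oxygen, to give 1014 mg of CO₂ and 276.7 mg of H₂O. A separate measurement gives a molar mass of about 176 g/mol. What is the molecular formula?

mol C = 1.014 g CO₂ ÷ 44.009 g/mol = 0.023041 mol
mol H = 2 × 0.2767 g H₂O ÷ 18.015 g/mol = 0.030719 mol
mass O = 0.6763 − (0.27674 + 0.030965) = 0.36859 g → mol O = 0.36859 ÷ 15.999 = 0.023039 mol
Divide by the smallest (0.023039 mol): C 1.000, H 1.333, O 1.000
Multiplying each by 3 gives whole numbers: C 3.00, H 4.00, O 3.00
Empirical formula: C3H4O3
Empirical-formula mass = 88.06 g/mol; 176 ÷ 88.06 ≈ 2, so the molecular formula is C6H8O6.

C6H8O6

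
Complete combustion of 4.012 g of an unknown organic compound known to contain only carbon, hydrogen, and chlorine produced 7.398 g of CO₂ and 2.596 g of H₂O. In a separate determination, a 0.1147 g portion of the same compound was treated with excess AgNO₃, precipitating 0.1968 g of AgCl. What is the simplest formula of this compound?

mol C = 7.398 g CO₂ ÷ 44.009 g/mol = 0.16810 mol
mol H = 2 × 2.596 g H₂O ÷ 18.015 g/mol = 0.28820 mol
From the AgCl data: mol Cl per gram of compound = (0.1968 ÷ 143.318) ÷ 0.1147 = 0.011972 mol/g, so in the 4.012 g combustion sample mol Cl = 0.048031 mol
Divide by the smallest (0.048031 mol): C 3.500, H 6.000, Cl 1.000
Multiplying each by 2 gives whole numbers: C 7.00, H 12.00, Cl 2.00

C7H12Cl2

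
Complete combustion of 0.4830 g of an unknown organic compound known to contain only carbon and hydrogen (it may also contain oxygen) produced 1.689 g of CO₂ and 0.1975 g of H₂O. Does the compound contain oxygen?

no

mol C = 1.689 g CO₂ ÷ 44.009 g/mol = 0.038379 mol
mol H = 2 × 0.1975 g H₂O ÷ 18.015 g/mol = 0.021926 mol
C and H together account for 0.48307 g — essentially the entire 0.4830 g sample — so the compound contains no oxygen.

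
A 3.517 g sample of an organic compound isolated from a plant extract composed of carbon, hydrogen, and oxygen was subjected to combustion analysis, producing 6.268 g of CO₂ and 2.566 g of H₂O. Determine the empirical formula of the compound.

mol C = 6.268 g CO₂ ÷ 44.009 g/mol = 0.14243 mol
mol H = 2 × 2.566 g H₂O ÷ 18.015 g/mol = 0.28487 mol
mass O = 3.517 − (1.7107 + 0.28715) = 1.5192 g → mol O = 1.5192 ÷ 15.999 = 0.094954 mol
Divide by the smallest (0.094954 mol): C 1.500, H 3.000, O 1.000
Multiplying each by 2 gives whole numbers: C 3.00, H 6.00, O 2.00

C3H6O2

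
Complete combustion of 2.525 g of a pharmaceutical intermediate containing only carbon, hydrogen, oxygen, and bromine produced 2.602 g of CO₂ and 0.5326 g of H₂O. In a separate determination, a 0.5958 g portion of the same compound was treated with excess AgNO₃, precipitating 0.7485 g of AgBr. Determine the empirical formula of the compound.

mol C = 2.602 g CO₂ ÷ 44.009 g/mol = 0.059124 mol
mol H = 2 × 0.5326 g H₂O ÷ 18.015 g/mol = 0.059129 mol
From the AgBr data: mol Br per gram of compound = (0.7485 ÷ 187.772) ÷ 0.5958 = 0.0066905 mol/g, so in the 2.525 g combustion sample mol Br = 0.016894 mol
mass O = 2.525 − (0.71014 + 0.059602 + 1.3499) = 0.40539 g → mol O = 0.40539 ÷ 15.999 = 0.025339 mol
Divide by the smallest (0.016894 mol): C 3.500, H 3.500, Br 1.000, O 1.500
Multiplying each by 2 gives whole numbers: C 7.00, H 7.00, Br 2.00, O 3.00

C7H7Br2O3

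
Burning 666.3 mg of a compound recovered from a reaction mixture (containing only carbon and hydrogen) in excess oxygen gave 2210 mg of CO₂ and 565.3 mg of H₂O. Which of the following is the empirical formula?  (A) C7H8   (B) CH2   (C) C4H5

mol C = 2.210 g CO₂ ÷ 44.009 g/mol = 0.050217 mol
mol H = 2 × 0.5653 g H₂O ÷ 18.015 g/mol = 0.062759 mol
Divide by the smallest (0.050217 mol): C 1.000, H 1.250
Multiplying each by 4 gives whole numbers: C 4.00, H 5.00

(C) C4H5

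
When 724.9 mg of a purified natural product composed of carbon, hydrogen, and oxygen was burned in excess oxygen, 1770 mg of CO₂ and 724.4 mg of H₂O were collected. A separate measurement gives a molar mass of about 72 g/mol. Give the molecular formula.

C4H8O

mol C = 1.770 g CO₂ ÷ 44.009 g/mol = 0.040219 mol
mol H = 2 × 0.7244 g H₂O ÷ 18.015 g/mol = 0.080422 mol
mass O = 0.7249 − (0.48307 + 0.081065) = 0.16076 g → mol O = 0.16076 ÷ 15.999 = 0.010048 mol
Divide by the smallest (0.010048 mol): C 4.003, H 8.003, O 1.000
Empirical formula: C4H8O
Empirical-formula mass = 72.11 g/mol; 72 ÷ 72.11 ≈ 1, so the molecular formula is C4H8O.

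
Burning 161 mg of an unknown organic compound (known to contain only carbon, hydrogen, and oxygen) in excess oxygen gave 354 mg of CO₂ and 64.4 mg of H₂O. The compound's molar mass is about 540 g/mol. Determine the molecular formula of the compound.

C27H24O12

mol C = 0.354 g CO₂ ÷ 44.009 g/mol = 0.008044 mol
mol H = 2 × 0.0644 g H₂O ÷ 18.015 g/mol = 0.007150 mol
mass O = 0.161 − (0.09661 + 0.007207) = 0.05718 g → mol O = 0.05718 ÷ 15.999 = 0.003574 mol
Divide by the smallest (0.003574 mol): C 2.251, H 2.000, O 1.000
Multiplying each by 4 gives whole numbers: C 9.00, H 8.00, O 4.00
Empirical formula: C9H8O4
Empirical-formula mass = 180.16 g/mol; 540 ÷ 180.16 ≈ 3, so the molecular formula is C27H24O12.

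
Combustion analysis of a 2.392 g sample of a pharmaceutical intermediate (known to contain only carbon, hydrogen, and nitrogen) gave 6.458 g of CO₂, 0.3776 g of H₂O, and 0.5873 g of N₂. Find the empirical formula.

C7H2N2

mol C = 6.458 g CO₂ ÷ 44.009 g/mol = 0.14674 mol
mol H = 2 × 0.3776 g H₂O ÷ 18.015 g/mol = 0.041921 mol
mol N = 2 × 0.5873 g N₂ ÷ 28.014 g/mol = 0.041929 mol
Divide by the smallest (0.041921 mol): C 3.500, H 1.000, N 1.000
Multiplying each by 2 gives whole numbers: C 7.00, H 2.00, N 2.00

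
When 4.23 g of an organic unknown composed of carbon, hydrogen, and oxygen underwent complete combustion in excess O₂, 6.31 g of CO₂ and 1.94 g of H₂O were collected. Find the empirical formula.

C2H3O2

mol C = 6.31 g CO₂ ÷ 44.009 g/mol = 0.1434 mol
mol H = 2 × 1.94 g H₂O ÷ 18.015 g/mol = 0.2154 mol
mass O = 4.23 − (1.722 + 0.2171) = 2.291 g → mol O = 2.291 ÷ 15.999 = 0.1432 mol
Divide by the smallest (0.1432 mol): C 1.001, H 1.504, O 1.000
Multiplying each by 2 gives whole numbers: C 2.00, H 3.01, O 2.00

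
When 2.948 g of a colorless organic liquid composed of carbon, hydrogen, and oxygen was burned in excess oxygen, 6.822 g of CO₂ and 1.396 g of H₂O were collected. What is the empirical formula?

mol C = 6.822 g CO₂ ÷ 44.009 g/mol = 0.15501 mol
mol H = 2 × 1.396 g H₂O ÷ 18.015 g/mol = 0.15498 mol
mass O = 2.948 − (1.8619 + 0.15622) = 0.92991 g → mol O = 0.92991 ÷ 15.999 = 0.058123 mol
Divide by the smallest (0.058123 mol): C 2.667, H 2.666, O 1.000
Multiplying each by 3 gives whole numbers: C 8.00, H 8.00, O 3.00

C8H8O3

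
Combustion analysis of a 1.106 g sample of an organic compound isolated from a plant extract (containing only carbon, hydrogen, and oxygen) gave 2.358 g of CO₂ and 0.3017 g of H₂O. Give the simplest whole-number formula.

mol C = 2.358 g CO₂ ÷ 44.009 g/mol = 0.053580 mol
mol H = 2 × 0.3017 g H₂O ÷ 18.015 g/mol = 0.033494 mol
mass O = 1.106 − (0.64355 + 0.033762) = 0.42869 g → mol O = 0.42869 ÷ 15.999 = 0.026795 mol
Divide by the smallest (0.026795 mol): C 2.000, H 1.250, O 1.000
Multiplying each by 4 gives whole numbers: C 8.00, H 5.00, O 4.00

C8H5O4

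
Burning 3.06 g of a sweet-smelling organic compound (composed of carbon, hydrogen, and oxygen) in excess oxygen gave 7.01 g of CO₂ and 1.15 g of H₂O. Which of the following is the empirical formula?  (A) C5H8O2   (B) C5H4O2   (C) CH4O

(B) C5H4O2

mol C = 7.01 g CO₂ ÷ 44.009 g/mol = 0.1593 mol
mol H = 2 × 1.15 g H₂O ÷ 18.015 g/mol = 0.1277 mol
mass O = 3.06 − (1.913 + 0.1287) = 1.018 g → mol O = 1.018 ÷ 15.999 = 0.06364 mol
Divide by the smallest (0.06364 mol): C 2.503, H 2.006, O 1.000
Multiplying each by 2 gives whole numbers: C 5.01, H 4.01, O 2.00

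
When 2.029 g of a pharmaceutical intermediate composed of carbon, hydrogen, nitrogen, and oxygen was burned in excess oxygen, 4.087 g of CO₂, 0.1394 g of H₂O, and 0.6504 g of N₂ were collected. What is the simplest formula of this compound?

C6HN3O

mol C = 4.087 g CO₂ ÷ 44.009 g/mol = 0.092867 mol
mol H = 2 × 0.1394 g H₂O ÷ 18.015 g/mol = 0.015476 mol
mol N = 2 × 0.6504 g N₂ ÷ 28.014 g/mol = 0.046434 mol
mass O = 2.029 − (1.1154 + 0.015600 + 0.65040) = 0.24757 g → mol O = 0.24757 ÷ 15.999 = 0.015474 mol
Divide by the smallest (0.015474 mol): C 6.001, H 1.000, N 3.001, O 1.000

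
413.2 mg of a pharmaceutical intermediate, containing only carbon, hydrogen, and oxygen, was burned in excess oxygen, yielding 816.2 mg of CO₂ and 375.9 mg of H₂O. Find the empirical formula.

mol C = 0.8162 g CO₂ ÷ 44.009 g/mol = 0.018546 mol
mol H = 2 × 0.3759 g H₂O ÷ 18.015 g/mol = 0.041732 mol
mass O = 0.4132 − (0.22276 + 0.042066) = 0.14838 g → mol O = 0.14838 ÷ 15.999 = 0.0092741 mol
Divide by the smallest (0.0092741 mol): C 2.000, H 4.500, O 1.000
Multiplying each by 2 gives whole numbers: C 4.00, H 9.00, O 2.00

C4H9O2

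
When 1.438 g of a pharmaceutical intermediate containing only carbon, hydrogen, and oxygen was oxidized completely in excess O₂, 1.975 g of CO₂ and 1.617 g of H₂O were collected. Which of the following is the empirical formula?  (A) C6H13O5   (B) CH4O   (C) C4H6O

(B) CH4O

mol C = 1.975 g CO₂ ÷ 44.009 g/mol = 0.044877 mol
mol H = 2 × 1.617 g H₂O ÷ 18.015 g/mol = 0.17952 mol
mass O = 1.438 − (0.53902 + 0.18095) = 0.71803 g → mol O = 0.71803 ÷ 15.999 = 0.044879 mol
Divide by the smallest (0.044877 mol): C 1.000, H 4.000, O 1.000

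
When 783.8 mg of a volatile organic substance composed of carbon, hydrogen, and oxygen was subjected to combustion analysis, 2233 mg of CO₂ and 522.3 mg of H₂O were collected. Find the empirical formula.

C7H8O

mol C = 2.233 g CO₂ ÷ 44.009 g/mol = 0.050740 mol
mol H = 2 × 0.5223 g H₂O ÷ 18.015 g/mol = 0.057985 mol
mass O = 0.7838 − (0.60943 + 0.058449) = 0.11592 g → mol O = 0.11592 ÷ 15.999 = 0.0072453 mol
Divide by the smallest (0.0072453 mol): C 7.003, H 8.003, O 1.000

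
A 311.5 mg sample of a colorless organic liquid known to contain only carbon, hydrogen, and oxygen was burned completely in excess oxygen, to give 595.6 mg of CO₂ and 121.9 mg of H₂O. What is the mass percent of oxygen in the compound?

43.44%

mol C = 0.5956 g CO₂ ÷ 44.009 g/mol = 0.013534 mol
mol H = 2 × 0.1219 g H₂O ÷ 18.015 g/mol = 0.013533 mol
mass O = 0.3115 − (0.16255 + 0.013641) = 0.13531 g → mol O = 0.13531 ÷ 15.999 = 0.0084572 mol
mass % O = 0.13531 g ÷ 0.3115 g × 100%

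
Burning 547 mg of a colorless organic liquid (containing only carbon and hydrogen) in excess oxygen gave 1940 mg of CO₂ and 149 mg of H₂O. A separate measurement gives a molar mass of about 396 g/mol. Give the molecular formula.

C32H12

mol C = 1.94 g CO₂ ÷ 44.009 g/mol = 0.04408 mol
mol H = 2 × 0.149 g H₂O ÷ 18.015 g/mol = 0.01654 mol
Divide by the smallest (0.01654 mol): C 2.665, H 1.000
Multiplying each by 3 gives whole numbers: C 7.99, H 3.00
Empirical formula: C8H3
Empirical-formula mass = 99.11 g/mol; 396 ÷ 99.11 ≈ 4, so the molecular formula is C32H12.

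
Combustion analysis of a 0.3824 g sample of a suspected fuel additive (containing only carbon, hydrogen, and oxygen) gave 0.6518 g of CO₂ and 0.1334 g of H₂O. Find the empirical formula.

mol C = 0.6518 g CO₂ ÷ 44.009 g/mol = 0.014811 mol
mol H = 2 × 0.1334 g H₂O ÷ 18.015 g/mol = 0.014810 mol
mass O = 0.3824 − (0.17789 + 0.014928) = 0.18958 g → mol O = 0.18958 ÷ 15.999 = 0.011850 mol
Divide by the smallest (0.011850 mol): C 1.250, H 1.250, O 1.000
Multiplying each by 4 gives whole numbers: C 5.00, H 5.00, O 4.00

C5H5O4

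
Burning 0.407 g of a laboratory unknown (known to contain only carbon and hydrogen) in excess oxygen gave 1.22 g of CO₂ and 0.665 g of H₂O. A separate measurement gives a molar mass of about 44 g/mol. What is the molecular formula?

C3H8

mol C = 1.22 g CO₂ ÷ 44.009 g/mol = 0.02772 mol
mol H = 2 × 0.665 g H₂O ÷ 18.015 g/mol = 0.07383 mol
Divide by the smallest (0.02772 mol): C 1.000, H 2.663
Multiplying each by 3 gives whole numbers: C 3.00, H 7.99
Empirical formula: C3H8
Empirical-formula mass = 44.10 g/mol; 44 ÷ 44.10 ≈ 1, so the molecular formula is C3H8.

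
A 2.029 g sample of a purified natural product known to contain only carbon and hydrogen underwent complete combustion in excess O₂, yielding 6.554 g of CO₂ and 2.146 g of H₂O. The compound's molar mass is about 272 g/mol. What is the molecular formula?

mol C = 6.554 g CO₂ ÷ 44.009 g/mol = 0.14892 mol
mol H = 2 × 2.146 g H₂O ÷ 18.015 g/mol = 0.23825 mol
Divide by the smallest (0.14892 mol): C 1.000, H 1.600
Multiplying each by 5 gives whole numbers: C 5.00, H 8.00
Empirical formula: C5H8
Empirical-formula mass = 68.12 g/mol; 272 ÷ 68.12 ≈ 4, so the molecular formula is C20H32.

C20H32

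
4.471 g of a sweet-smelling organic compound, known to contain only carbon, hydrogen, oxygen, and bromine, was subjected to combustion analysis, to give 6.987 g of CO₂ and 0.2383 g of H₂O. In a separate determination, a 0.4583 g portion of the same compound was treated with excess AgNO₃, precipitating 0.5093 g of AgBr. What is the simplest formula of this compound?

C6HBrO

mol C = 6.987 g CO₂ ÷ 44.009 g/mol = 0.15876 mol
mol H = 2 × 0.2383 g H₂O ÷ 18.015 g/mol = 0.026456 mol
From the AgBr data: mol Br per gram of compound = (0.5093 ÷ 187.772) ÷ 0.4583 = 0.0059182 mol/g, so in the 4.471 g combustion sample mol Br = 0.026460 mol
mass O = 4.471 − (1.9069 + 0.026667 + 2.1143) = 0.42313 g → mol O = 0.42313 ÷ 15.999 = 0.026447 mol
Divide by the smallest (0.026447 mol): C 6.003, H 1.000, Br 1.000, O 1.000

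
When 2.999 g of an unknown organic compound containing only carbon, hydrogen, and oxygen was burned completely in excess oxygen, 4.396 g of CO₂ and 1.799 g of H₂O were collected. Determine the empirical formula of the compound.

mol C = 4.396 g CO₂ ÷ 44.009 g/mol = 0.099889 mol
mol H = 2 × 1.799 g H₂O ÷ 18.015 g/mol = 0.19972 mol
mass O = 2.999 − (1.1998 + 0.20132) = 1.5979 g → mol O = 1.5979 ÷ 15.999 = 0.099876 mol
Divide by the smallest (0.099876 mol): C 1.000, H 2.000, O 1.000

CH2O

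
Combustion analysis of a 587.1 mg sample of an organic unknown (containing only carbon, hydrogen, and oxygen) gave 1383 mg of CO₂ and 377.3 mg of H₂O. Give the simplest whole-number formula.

mol C = 1.383 g CO₂ ÷ 44.009 g/mol = 0.031425 mol
mol H = 2 × 0.3773 g H₂O ÷ 18.015 g/mol = 0.041887 mol
mass O = 0.5871 − (0.37745 + 0.042222) = 0.16743 g → mol O = 0.16743 ÷ 15.999 = 0.010465 mol
Divide by the smallest (0.010465 mol): C 3.003, H 4.003, O 1.000

C3H4O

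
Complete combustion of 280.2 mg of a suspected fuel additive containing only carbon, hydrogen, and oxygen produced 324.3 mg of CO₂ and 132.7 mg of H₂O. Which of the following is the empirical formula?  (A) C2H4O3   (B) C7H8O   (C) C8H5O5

(A) C2H4O3

mol C = 0.3243 g CO₂ ÷ 44.009 g/mol = 0.0073689 mol
mol H = 2 × 0.1327 g H₂O ÷ 18.015 g/mol = 0.014732 mol
mass O = 0.2802 − (0.088508 + 0.014850) = 0.17684 g → mol O = 0.17684 ÷ 15.999 = 0.011053 mol
Divide by the smallest (0.0073689 mol): C 1.000, H 1.999, O 1.500
Multiplying each by 2 gives whole numbers: C 2.00, H 4.00, O 3.00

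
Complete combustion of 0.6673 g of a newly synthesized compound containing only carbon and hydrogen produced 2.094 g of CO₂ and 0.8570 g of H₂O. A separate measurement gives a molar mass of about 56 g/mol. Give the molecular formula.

mol C = 2.094 g CO₂ ÷ 44.009 g/mol = 0.047581 mol
mol H = 2 × 0.8570 g H₂O ÷ 18.015 g/mol = 0.095143 mol
Divide by the smallest (0.047581 mol): C 1.000, H 2.000
Empirical formula: CH2
Empirical-formula mass = 14.03 g/mol; 56 ÷ 14.03 ≈ 4, so the molecular formula is C4H8.

C4H8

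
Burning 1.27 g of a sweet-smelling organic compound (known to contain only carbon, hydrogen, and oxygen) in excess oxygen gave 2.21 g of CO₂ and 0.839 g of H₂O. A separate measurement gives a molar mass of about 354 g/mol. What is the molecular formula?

mol C = 2.21 g CO₂ ÷ 44.009 g/mol = 0.05022 mol
mol H = 2 × 0.839 g H₂O ÷ 18.015 g/mol = 0.09314 mol
mass O = 1.27 − (0.6032 + 0.09389) = 0.5730 g → mol O = 0.5730 ÷ 15.999 = 0.03581 mol
Divide by the smallest (0.03581 mol): C 1.402, H 2.601, O 1.000
Multiplying each by 5 gives whole numbers: C 7.01, H 13.00, O 5.00
Empirical formula: C7H13O5
Empirical-formula mass = 177.18 g/mol; 354 ÷ 177.18 ≈ 2, so the molecular formula is C14H26O10.

C14H26O10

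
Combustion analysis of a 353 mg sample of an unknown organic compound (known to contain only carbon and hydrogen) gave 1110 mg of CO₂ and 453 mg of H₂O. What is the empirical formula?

CH2

mol C = 1.11 g CO₂ ÷ 44.009 g/mol = 0.02522 mol
mol H = 2 × 0.453 g H₂O ÷ 18.015 g/mol = 0.05029 mol
Divide by the smallest (0.02522 mol): C 1.000, H 1.994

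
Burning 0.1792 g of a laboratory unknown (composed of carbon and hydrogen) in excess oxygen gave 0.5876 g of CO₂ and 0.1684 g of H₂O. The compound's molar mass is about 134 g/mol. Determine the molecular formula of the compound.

mol C = 0.5876 g CO₂ ÷ 44.009 g/mol = 0.013352 mol
mol H = 2 × 0.1684 g H₂O ÷ 18.015 g/mol = 0.018696 mol
Divide by the smallest (0.013352 mol): C 1.000, H 1.400
Multiplying each by 5 gives whole numbers: C 5.00, H 7.00
Empirical formula: C5H7
Empirical-formula mass = 67.11 g/mol; 134 ÷ 67.11 ≈ 2, so the molecular formula is C10H14.

C10H14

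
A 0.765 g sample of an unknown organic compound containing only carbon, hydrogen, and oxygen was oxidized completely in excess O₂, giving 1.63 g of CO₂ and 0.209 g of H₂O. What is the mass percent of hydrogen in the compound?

3.1%

mol C = 1.63 g CO₂ ÷ 44.009 g/mol = 0.03704 mol
mol H = 2 × 0.209 g H₂O ÷ 18.015 g/mol = 0.02320 mol
mass O = 0.765 − (0.4449 + 0.02339) = 0.2967 g → mol O = 0.2967 ÷ 15.999 = 0.01855 mol
mass % H = 0.02339 g ÷ 0.765 g × 100%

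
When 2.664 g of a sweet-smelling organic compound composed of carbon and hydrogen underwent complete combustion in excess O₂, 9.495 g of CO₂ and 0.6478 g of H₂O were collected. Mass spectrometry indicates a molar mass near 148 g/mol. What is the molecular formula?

mol C = 9.495 g CO₂ ÷ 44.009 g/mol = 0.21575 mol
mol H = 2 × 0.6478 g H₂O ÷ 18.015 g/mol = 0.071918 mol
Divide by the smallest (0.071918 mol): C 3.000, H 1.000
Empirical formula: C3H
Empirical-formula mass = 37.04 g/mol; 148 ÷ 37.04 ≈ 4, so the molecular formula is C12H4.

C12H4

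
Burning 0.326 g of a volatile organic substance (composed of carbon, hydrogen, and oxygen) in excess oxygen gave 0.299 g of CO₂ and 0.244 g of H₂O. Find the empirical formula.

mol C = 0.299 g CO₂ ÷ 44.009 g/mol = 0.006794 mol
mol H = 2 × 0.244 g H₂O ÷ 18.015 g/mol = 0.02709 mol
mass O = 0.326 − (0.08160 + 0.02731) = 0.2171 g → mol O = 0.2171 ÷ 15.999 = 0.01357 mol
Divide by the smallest (0.006794 mol): C 1.000, H 3.987, O 1.997

CH4O2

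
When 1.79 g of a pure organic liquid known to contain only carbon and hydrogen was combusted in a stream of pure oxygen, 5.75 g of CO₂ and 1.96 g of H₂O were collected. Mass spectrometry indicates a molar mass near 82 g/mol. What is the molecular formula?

mol C = 5.75 g CO₂ ÷ 44.009 g/mol = 0.1307 mol
mol H = 2 × 1.96 g H₂O ÷ 18.015 g/mol = 0.2176 mol
Divide by the smallest (0.1307 mol): C 1.000, H 1.665
Multiplying each by 3 gives whole numbers: C 3.00, H 5.00
Empirical formula: C3H5
Empirical-formula mass = 41.07 g/mol; 82 ÷ 41.07 ≈ 2, so the molecular formula is C6H10.

C6H10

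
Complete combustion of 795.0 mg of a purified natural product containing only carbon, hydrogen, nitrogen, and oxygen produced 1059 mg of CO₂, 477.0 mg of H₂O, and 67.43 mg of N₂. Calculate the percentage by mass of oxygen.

48.45%

mol C = 1.059 g CO₂ ÷ 44.009 g/mol = 0.024063 mol
mol H = 2 × 0.4770 g H₂O ÷ 18.015 g/mol = 0.052956 mol
mol N = 2 × 0.06743 g N₂ ÷ 28.014 g/mol = 0.0048140 mol
mass O = 0.7950 − (0.28902 + 0.053380 + 0.067430) = 0.38517 g → mol O = 0.38517 ÷ 15.999 = 0.024074 mol
mass % O = 0.38517 g ÷ 0.7950 g × 100%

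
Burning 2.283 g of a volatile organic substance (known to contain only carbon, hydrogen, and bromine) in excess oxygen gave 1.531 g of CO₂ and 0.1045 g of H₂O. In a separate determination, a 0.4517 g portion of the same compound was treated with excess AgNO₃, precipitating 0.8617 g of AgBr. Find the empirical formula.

C3HBr2

mol C = 1.531 g CO₂ ÷ 44.009 g/mol = 0.034788 mol
mol H = 2 × 0.1045 g H₂O ÷ 18.015 g/mol = 0.011601 mol
From the AgBr data: mol Br per gram of compound = (0.8617 ÷ 187.772) ÷ 0.4517 = 0.010160 mol/g, so in the 2.283 g combustion sample mol Br = 0.023194 mol
Divide by the smallest (0.011601 mol): C 2.999, H 1.000, Br 1.999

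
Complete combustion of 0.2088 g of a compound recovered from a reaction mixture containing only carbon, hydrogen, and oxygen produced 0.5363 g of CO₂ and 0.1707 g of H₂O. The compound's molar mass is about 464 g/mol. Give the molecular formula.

mol C = 0.5363 g CO₂ ÷ 44.009 g/mol = 0.012186 mol
mol H = 2 × 0.1707 g H₂O ÷ 18.015 g/mol = 0.018951 mol
mass O = 0.2088 − (0.14637 + 0.019102) = 0.043330 g → mol O = 0.043330 ÷ 15.999 = 0.0027083 mol
Divide by the smallest (0.0027083 mol): C 4.500, H 6.997, O 1.000
Multiplying each by 2 gives whole numbers: C 9.00, H 13.99, O 2.00
Empirical formula: C9H14O2
Empirical-formula mass = 154.21 g/mol; 464 ÷ 154.21 ≈ 3, so the molecular formula is C27H42O6.

C27H42O6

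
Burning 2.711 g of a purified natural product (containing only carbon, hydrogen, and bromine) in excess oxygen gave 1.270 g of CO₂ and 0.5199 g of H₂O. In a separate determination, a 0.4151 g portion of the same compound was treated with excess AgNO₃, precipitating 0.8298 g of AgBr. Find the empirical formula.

mol C = 1.270 g CO₂ ÷ 44.009 g/mol = 0.028858 mol
mol H = 2 × 0.5199 g H₂O ÷ 18.015 g/mol = 0.057719 mol
From the AgBr data: mol Br per gram of compound = (0.8298 ÷ 187.772) ÷ 0.4151 = 0.010646 mol/g, so in the 2.711 g combustion sample mol Br = 0.028862 mol
Divide by the smallest (0.028858 mol): C 1.000, H 2.000, Br 1.000

CH2Br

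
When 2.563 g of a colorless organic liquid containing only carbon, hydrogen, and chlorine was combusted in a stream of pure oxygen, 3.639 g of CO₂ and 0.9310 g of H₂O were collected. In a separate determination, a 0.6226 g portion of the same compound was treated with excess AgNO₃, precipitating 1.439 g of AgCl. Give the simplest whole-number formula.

mol C = 3.639 g CO₂ ÷ 44.009 g/mol = 0.082688 mol
mol H = 2 × 0.9310 g H₂O ÷ 18.015 g/mol = 0.10336 mol
From the AgCl data: mol Cl per gram of compound = (1.439 ÷ 143.318) ÷ 0.6226 = 0.016127 mol/g, so in the 2.563 g combustion sample mol Cl = 0.041333 mol
Divide by the smallest (0.041333 mol): C 2.001, H 2.501, Cl 1.000
Multiplying each by 2 gives whole numbers: C 4.00, H 5.00, Cl 2.00

C4H5Cl2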